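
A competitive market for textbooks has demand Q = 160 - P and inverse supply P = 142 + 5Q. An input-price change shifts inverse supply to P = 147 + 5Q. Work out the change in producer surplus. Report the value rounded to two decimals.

-10.76

Rewriting demand in inverse form: P = 160 - Q.
Initial equilibrium: Q_0 = 3, P_0 = 157; CS_0 = (1/2)(3)(3) = 4.5, PS_0 = (1/2)(3)(15) = 22.5.
New equilibrium: 160 - Q = 147 + 5Q gives Q_1 = 2.1667, P_1 = 157.8333; CS_1 = 2.3472, PS_1 = 11.7361.
Change in producer surplus = 11.7361 - 22.5 = -10.7639.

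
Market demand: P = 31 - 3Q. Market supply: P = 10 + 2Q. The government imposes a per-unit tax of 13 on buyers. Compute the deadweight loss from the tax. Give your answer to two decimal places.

Pre-tax equilibrium: 31 - 3Q = 10 + 2Q gives Q* = 4.2, P* = 18.4.
A tax on buyers shifts demand down by 13: (31 - 13) - 3Q = 10 + 2Q, so Q_t = 1.6. Buyers pay P_b = 26.2; sellers receive P_s = P_b - 13 = 13.2.
Deadweight loss is the triangle between the curves from Q_t to Q*: (1/2)(4.2 - 1.6)(13) = 16.9.

16.90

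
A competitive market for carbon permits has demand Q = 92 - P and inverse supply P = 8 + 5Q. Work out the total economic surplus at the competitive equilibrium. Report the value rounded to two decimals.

588.00

Rewriting demand in inverse form: P = 92 - Q.
Set 92 - Q = 8 + 5Q, which gives 84 = 6Q, so Q* = 14 and P* = 92 - (14) = 78.
CS = (1/2)(14)(14) = 98 and PS = (1/2)(14)(70) = 490, so total surplus = 588.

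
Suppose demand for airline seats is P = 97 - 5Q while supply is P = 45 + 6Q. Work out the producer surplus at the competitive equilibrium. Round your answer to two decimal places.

Setting demand equal to supply, 52 = 11Q, so Q* = 4.7273 and P* = 73.3636.
PS is the area between P* and the supply curve from 0 to Q*: (1/2)(4.7273)(28.3636) = 67.0413.

67.04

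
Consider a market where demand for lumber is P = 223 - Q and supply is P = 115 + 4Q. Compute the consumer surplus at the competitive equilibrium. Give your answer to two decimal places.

Equilibrium: 223 - Q = 115 + 4Q, so Q* = 21.6 and P* = 201.4.
CS is the area between the demand curve and P* from 0 to Q*: (1/2)(21.6)(21.6) = 233.28.

233.28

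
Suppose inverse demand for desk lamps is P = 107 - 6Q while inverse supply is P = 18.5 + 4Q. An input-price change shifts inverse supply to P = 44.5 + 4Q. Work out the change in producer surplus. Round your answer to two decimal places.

Initial equilibrium: Q_0 = 8.85, P_0 = 53.9; CS_0 = (1/2)(8.85)(53.1) = 234.9675, PS_0 = (1/2)(8.85)(35.4) = 156.645.
New equilibrium: 107 - 6Q = 44.5 + 4Q gives Q_1 = 6.25, P_1 = 69.5; CS_1 = 117.1875, PS_1 = 78.125.
Change in producer surplus = 78.125 - 156.645 = -78.52.

-78.52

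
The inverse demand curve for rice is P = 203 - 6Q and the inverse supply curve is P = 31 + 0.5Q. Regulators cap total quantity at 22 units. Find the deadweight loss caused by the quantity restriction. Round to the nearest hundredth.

64.69

Unrestricted equilibrium: Q* = (203 - 31)/(6 + 0.5) = 26.4615.
At Q = 22 the demand price is 203 - 6(22) = 71 and the supply price is 31 + 0.5(22) = 42.
DWL = (1/2)(gap between curves at 22) x (Q* - 22) = (1/2)(29)(4.4615) = 64.6923.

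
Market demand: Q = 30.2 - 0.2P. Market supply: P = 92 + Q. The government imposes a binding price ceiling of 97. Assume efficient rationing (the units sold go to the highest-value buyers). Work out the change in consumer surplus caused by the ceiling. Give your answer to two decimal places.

-34.24

Rewriting demand in inverse form: P = 151 - 5Q.
Free-market equilibrium: 151 - 5Q = 92 + Q gives Q* = 9.8333, P* = 101.8333.
At P = 97, sellers supply (97 - 92)/1 = 5 while buyers want more, so the quantity traded is 5 at price 97.
CS goes from (1/2)(9.8333)(49.1667) = 241.7361 to 207.5 (computed as (151 - 97)(5) - (1/2)(5)(5)^2), a change of -34.2361.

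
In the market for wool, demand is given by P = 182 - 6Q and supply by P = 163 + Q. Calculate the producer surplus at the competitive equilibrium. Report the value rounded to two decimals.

Setting demand equal to supply, 19 = 7Q, so Q* = 2.7143 and P* = 165.7143.
The supply curve's price intercept is 163, so PS = (1/2)(Q*)(P* - 163) = (1/2)(2.7143)(2.7143) = 3.6837.

3.68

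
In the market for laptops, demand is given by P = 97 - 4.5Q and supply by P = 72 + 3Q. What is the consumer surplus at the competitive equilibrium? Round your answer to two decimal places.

Setting demand equal to supply, 25 = 7.5Q, so Q* = 3.3333 and P* = 82.
Consumer surplus is the triangle under demand above P*: (1/2)(3.3333)(97 - 82) = (1/2)(3.3333)(15) = 25.

25.00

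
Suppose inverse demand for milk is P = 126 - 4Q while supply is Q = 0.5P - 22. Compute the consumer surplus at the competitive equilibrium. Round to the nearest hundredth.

Rewriting supply in inverse form: P = 44 + 2Q.
Set 126 - 4Q = 44 + 2Q, which gives 82 = 6Q, so Q* = 13.6667 and P* = 126 - 4(13.6667) = 71.3333.
Consumer surplus is the triangle under demand above P*: (1/2)(13.6667)(126 - 71.3333) = (1/2)(13.6667)(54.6667) = 373.5556.

373.56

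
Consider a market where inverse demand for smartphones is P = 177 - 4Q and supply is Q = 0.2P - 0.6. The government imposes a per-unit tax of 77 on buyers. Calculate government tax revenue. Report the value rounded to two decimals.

829.89

Rewriting supply in inverse form: P = 3 + 5Q.
Without the tax, 177 - 4Q = 3 + 5Q so Q* = 19.3333 and P* = 99.6667.
With the tax, buyers' net willingness to pay falls by 77: (177 - 77) - 4Q = 3 + 5Q, so Q_t = 10.7778. Buyers pay P_b = 133.8889; sellers receive P_s = P_b - 77 = 56.8889.
Revenue is the tax times quantity traded: 77 x 10.7778 = 829.8889.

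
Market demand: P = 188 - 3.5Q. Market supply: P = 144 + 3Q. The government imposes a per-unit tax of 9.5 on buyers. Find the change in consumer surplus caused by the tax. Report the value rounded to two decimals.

Pre-tax equilibrium: 188 - 3.5Q = 144 + 3Q gives Q* = 6.7692, P* = 164.3077.
With the tax, buyers' net willingness to pay falls by 9.5: (188 - 9.5) - 3.5Q = 144 + 3Q, so Q_t = 5.3077. Buyers pay P_b = 169.4231; sellers receive P_s = P_b - 9.5 = 159.9231.
Consumers lose the trapezoid between P* and P_b out to Q_t plus the triangle from Q_t to Q*: change in CS = 49.3003 - 80.1893 = -30.8891.

-30.89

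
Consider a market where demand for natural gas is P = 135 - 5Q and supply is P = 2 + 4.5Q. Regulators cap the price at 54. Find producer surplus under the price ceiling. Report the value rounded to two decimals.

Free-market equilibrium: 135 - 5Q = 2 + 4.5Q gives Q* = 14, P* = 65.
At the ceiling price 54, quantity supplied is (54 - 2)/4.5 = 11.5556; supply is the short side, so Q = 11.5556 trades at P = 54.
PS is the triangle above supply below 54: (1/2)(11.5556)(54 - 2) = 300.4444.

300.44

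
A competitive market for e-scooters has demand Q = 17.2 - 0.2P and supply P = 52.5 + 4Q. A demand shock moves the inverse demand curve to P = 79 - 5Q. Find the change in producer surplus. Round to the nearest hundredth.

-10.37

Rewriting demand in inverse form: P = 86 - 5Q.
Initial equilibrium: Q_0 = 3.7222, P_0 = 67.3889; CS_0 = (1/2)(3.7222)(18.6111) = 34.6373, PS_0 = (1/2)(3.7222)(14.8889) = 27.7099.
New equilibrium: 79 - 5Q = 52.5 + 4Q gives Q_1 = 2.9444, P_1 = 64.2778; CS_1 = 21.6744, PS_1 = 17.3395.
Change in producer surplus = 17.3395 - 27.7099 = -10.3704.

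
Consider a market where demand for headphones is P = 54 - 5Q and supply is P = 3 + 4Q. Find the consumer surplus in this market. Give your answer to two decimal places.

Set 54 - 5Q = 3 + 4Q, which gives 51 = 9Q, so Q* = 5.6667 and P* = 54 - 5(5.6667) = 25.6667.
The demand choke price is 54, so CS = (1/2)(Q*)(54 - P*) = (1/2)(5.6667)(28.3333) = 80.2778.

80.28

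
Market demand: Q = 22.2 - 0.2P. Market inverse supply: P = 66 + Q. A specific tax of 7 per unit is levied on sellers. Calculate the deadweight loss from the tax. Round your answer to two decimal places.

Rewriting demand in inverse form: P = 111 - 5Q.
Without the tax, 111 - 5Q = 66 + Q so Q* = 7.5 and P* = 73.5.
A tax on sellers shifts supply up by 7: 111 - 5Q = 66 + Q + 7, so Q_t = 6.3333. Buyers pay P_b = 79.3333; sellers receive P_s = P_b - 7 = 72.3333.
The welfare triangle lost has base Q* - Q_t = 1.1667 and height t = 7, so DWL = (1/2)(1.1667)(7) = 4.0833.

4.08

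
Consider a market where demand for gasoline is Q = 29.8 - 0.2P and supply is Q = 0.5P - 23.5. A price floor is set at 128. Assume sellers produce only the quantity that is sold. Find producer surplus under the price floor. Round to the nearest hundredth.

Rewriting demand in inverse form: P = 149 - 5Q.
Rewriting supply in inverse form: P = 47 + 2Q.
Free-market equilibrium: 149 - 5Q = 47 + 2Q gives Q* = 14.5714, P* = 76.1429.
At the floor price 128, quantity demanded is (149 - 128)/5 = 4.2; demand is the short side, so Q = 4.2 trades at P = 128.
The supply price at Q = 4.2 is 55.4. PS is the trapezoid between 128 and supply over [0, 4.2]: (1/2)[(128 - 47) + (128 - 55.4)](4.2) = 322.56.

322.56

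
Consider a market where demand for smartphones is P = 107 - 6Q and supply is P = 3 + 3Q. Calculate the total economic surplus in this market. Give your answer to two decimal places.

Setting demand equal to supply, 104 = 9Q, so Q* = 11.5556 and P* = 37.6667.
Total surplus is the full triangle between the curves from 0 to Q*: (1/2)(11.5556)(107 - 3) = 600.8889.

600.89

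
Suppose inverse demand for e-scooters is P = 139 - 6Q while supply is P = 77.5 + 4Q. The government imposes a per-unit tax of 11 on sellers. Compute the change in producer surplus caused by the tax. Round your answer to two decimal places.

Pre-tax equilibrium: 139 - 6Q = 77.5 + 4Q gives Q* = 6.15, P* = 102.1.
With the tax, sellers need 11 more per unit: 139 - 6Q = 77.5 + 4Q + 11, so Q_t = 5.05. Buyers pay P_b = 108.7; sellers receive P_s = P_b - 11 = 97.7.
Producers lose the trapezoid between P_s and P* out to Q_t plus the triangle from Q_t to Q*: change in PS = 51.005 - 75.645 = -24.64.

-24.64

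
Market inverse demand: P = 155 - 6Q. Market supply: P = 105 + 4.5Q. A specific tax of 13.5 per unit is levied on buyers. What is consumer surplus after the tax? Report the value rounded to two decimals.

36.25

Pre-tax equilibrium: 155 - 6Q = 105 + 4.5Q gives Q* = 4.7619, P* = 126.4286.
A tax on buyers shifts demand down by 13.5: (155 - 13.5) - 6Q = 105 + 4.5Q, so Q_t = 3.4762. Buyers pay P_b = 134.1429; sellers receive P_s = P_b - 13.5 = 120.6429.
CS = (1/2)(Q_t)(155 - P_b) = (1/2)(3.4762)(20.8571) = 36.2517.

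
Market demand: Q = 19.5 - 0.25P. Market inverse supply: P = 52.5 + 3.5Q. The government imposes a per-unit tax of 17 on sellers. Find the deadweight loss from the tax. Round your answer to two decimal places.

19.27

Rewriting demand in inverse form: P = 78 - 4Q.
Without the tax, 78 - 4Q = 52.5 + 3.5Q so Q* = 3.4 and P* = 64.4.
A tax on sellers shifts supply up by 17: 78 - 4Q = 52.5 + 3.5Q + 17, so Q_t = 1.1333. Buyers pay P_b = 73.4667; sellers receive P_s = P_b - 17 = 56.4667.
The welfare triangle lost has base Q* - Q_t = 2.2667 and height t = 17, so DWL = (1/2)(2.2667)(17) = 19.2667.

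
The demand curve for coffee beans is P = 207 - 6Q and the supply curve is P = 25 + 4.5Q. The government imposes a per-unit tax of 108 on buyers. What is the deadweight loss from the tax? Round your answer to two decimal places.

Pre-tax equilibrium: 207 - 6Q = 25 + 4.5Q gives Q* = 17.3333, P* = 103.
A tax on buyers shifts demand down by 108: (207 - 108) - 6Q = 25 + 4.5Q, so Q_t = 7.0476. Buyers pay P_b = 164.7143; sellers receive P_s = P_b - 108 = 56.7143.
Deadweight loss is the triangle between the curves from Q_t to Q*: (1/2)(17.3333 - 7.0476)(108) = 555.4286.

555.43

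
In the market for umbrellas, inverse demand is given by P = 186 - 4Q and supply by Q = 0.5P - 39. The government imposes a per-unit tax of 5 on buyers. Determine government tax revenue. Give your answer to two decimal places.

85.83

Rewriting supply in inverse form: P = 78 + 2Q.
Pre-tax equilibrium: 186 - 4Q = 78 + 2Q gives Q* = 18, P* = 114.
With the tax, buyers' net willingness to pay falls by 5: (186 - 5) - 4Q = 78 + 2Q, so Q_t = 17.1667. Buyers pay P_b = 117.3333; sellers receive P_s = P_b - 5 = 112.3333.
Tax revenue = t x Q_t = 5 x 17.1667 = 85.8333.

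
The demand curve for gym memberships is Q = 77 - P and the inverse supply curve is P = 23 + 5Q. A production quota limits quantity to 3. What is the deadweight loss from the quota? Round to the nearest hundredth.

108.00

Rewriting demand in inverse form: P = 77 - Q.
Without the quota, 77 - Q = 23 + 5Q gives Q* = 9.
At Q = 3 the demand price is 77 - (3) = 74 and the supply price is 23 + 5(3) = 38.
Deadweight loss is the triangle between the curves from 3 to 9: (1/2)(74 - 38)(9 - 3) = 108.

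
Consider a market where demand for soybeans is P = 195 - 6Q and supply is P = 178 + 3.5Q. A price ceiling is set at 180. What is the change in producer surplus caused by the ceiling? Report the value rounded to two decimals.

-5.03

Free-market equilibrium: 195 - 6Q = 178 + 3.5Q gives Q* = 1.7895, P* = 184.2632.
At the ceiling price 180, quantity supplied is (180 - 178)/3.5 = 0.5714; supply is the short side, so Q = 0.5714 trades at P = 180.
PS goes from (1/2)(1.7895)(6.2632) = 5.6039 to 0.5714 (computed as (180 - 178)(0.5714) - (1/2)(3.5)(0.5714)^2), a change of -5.0324.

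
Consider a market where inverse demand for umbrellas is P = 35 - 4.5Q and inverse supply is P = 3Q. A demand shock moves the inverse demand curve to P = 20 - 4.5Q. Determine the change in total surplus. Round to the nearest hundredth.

-55.00

Initial equilibrium: Q_0 = 4.6667, P_0 = 14; CS_0 = (1/2)(4.6667)(21) = 49, PS_0 = (1/2)(4.6667)(14) = 32.6667.
New equilibrium: 20 - 4.5Q = 3Q gives Q_1 = 2.6667, P_1 = 8; CS_1 = 16, PS_1 = 10.6667.
Change in total surplus = (16 + 10.6667) - (49 + 32.6667) = -55.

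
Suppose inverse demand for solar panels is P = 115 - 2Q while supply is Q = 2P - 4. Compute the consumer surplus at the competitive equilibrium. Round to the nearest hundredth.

Rewriting supply in inverse form: P = 2 + 0.5Q.
Set 115 - 2Q = 2 + 0.5Q, which gives 113 = 2.5Q, so Q* = 45.2 and P* = 115 - 2(45.2) = 24.6.
CS is the area between the demand curve and P* from 0 to Q*: (1/2)(45.2)(90.4) = 2043.04.

2043.04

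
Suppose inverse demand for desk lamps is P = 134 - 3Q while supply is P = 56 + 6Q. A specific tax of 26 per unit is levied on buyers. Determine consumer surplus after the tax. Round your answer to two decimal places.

50.07

Without the tax, 134 - 3Q = 56 + 6Q so Q* = 8.6667 and P* = 108.
With the tax, buyers' net willingness to pay falls by 26: (134 - 26) - 3Q = 56 + 6Q, so Q_t = 5.7778. Buyers pay P_b = 116.6667; sellers receive P_s = P_b - 26 = 90.6667.
CS = (1/2)(Q_t)(134 - P_b) = (1/2)(5.7778)(17.3333) = 50.0741.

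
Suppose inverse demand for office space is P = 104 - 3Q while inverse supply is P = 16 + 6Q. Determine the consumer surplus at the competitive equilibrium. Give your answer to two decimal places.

Set 104 - 3Q = 16 + 6Q, which gives 88 = 9Q, so Q* = 9.7778 and P* = 104 - 3(9.7778) = 74.6667.
CS is the area between the demand curve and P* from 0 to Q*: (1/2)(9.7778)(29.3333) = 143.4074.

143.41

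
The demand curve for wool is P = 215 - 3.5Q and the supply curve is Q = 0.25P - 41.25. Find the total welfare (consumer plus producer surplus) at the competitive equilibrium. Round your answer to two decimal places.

Rewriting supply in inverse form: P = 165 + 4Q.
Set 215 - 3.5Q = 165 + 4Q, which gives 50 = 7.5Q, so Q* = 6.6667 and P* = 215 - 3.5(6.6667) = 191.6667.
Total surplus is the full triangle between the curves from 0 to Q*: (1/2)(6.6667)(215 - 165) = 166.6667.

166.67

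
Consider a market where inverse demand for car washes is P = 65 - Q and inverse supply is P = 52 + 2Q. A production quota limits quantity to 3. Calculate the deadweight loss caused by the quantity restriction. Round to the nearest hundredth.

2.67

Unrestricted equilibrium: Q* = (65 - 52)/(1 + 2) = 4.3333.
At Q = 3 the demand price is 65 - (3) = 62 and the supply price is 52 + 2(3) = 58.
DWL = (1/2)(gap between curves at 3) x (Q* - 3) = (1/2)(4)(1.3333) = 2.6667.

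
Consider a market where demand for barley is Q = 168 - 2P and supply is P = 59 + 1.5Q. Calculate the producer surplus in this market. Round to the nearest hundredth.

117.19

Rewriting demand in inverse form: P = 84 - 0.5Q.
Setting demand equal to supply, 25 = 2Q, so Q* = 12.5 and P* = 77.75.
Producer surplus is the triangle above supply below P*: (1/2)(12.5)(77.75 - 59) = (1/2)(12.5)(18.75) = 117.1875.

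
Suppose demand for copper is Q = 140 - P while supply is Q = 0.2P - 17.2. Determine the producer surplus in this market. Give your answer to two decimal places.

Rewriting demand in inverse form: P = 140 - Q.
Rewriting supply in inverse form: P = 86 + 5Q.
Equilibrium: 140 - Q = 86 + 5Q, so Q* = 9 and P* = 131.
The supply curve's price intercept is 86, so PS = (1/2)(Q*)(P* - 86) = (1/2)(9)(45) = 202.5.

202.50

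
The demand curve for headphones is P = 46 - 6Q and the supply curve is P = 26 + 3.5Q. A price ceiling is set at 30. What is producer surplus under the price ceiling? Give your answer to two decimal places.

Without the control, 46 - 6Q = 26 + 3.5Q so Q* = 2.1053 and P* = 33.3684.
At the ceiling price 30, quantity supplied is (30 - 26)/3.5 = 1.1429; supply is the short side, so Q = 1.1429 trades at P = 30.
PS is the triangle above supply below 30: (1/2)(1.1429)(30 - 26) = 2.2857.

2.29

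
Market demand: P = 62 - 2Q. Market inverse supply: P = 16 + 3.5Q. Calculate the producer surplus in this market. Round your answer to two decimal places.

Set 62 - 2Q = 16 + 3.5Q, which gives 46 = 5.5Q, so Q* = 8.3636 and P* = 62 - 2(8.3636) = 45.2727.
Producer surplus is the triangle above supply below P*: (1/2)(8.3636)(45.2727 - 16) = (1/2)(8.3636)(29.2727) = 122.4132.

122.41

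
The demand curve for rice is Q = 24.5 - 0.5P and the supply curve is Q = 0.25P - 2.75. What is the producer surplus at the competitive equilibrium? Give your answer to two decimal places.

Rewriting demand in inverse form: P = 49 - 2Q.
Rewriting supply in inverse form: P = 11 + 4Q.
Setting demand equal to supply, 38 = 6Q, so Q* = 6.3333 and P* = 36.3333.
PS is the area between P* and the supply curve from 0 to Q*: (1/2)(6.3333)(25.3333) = 80.2222.

80.22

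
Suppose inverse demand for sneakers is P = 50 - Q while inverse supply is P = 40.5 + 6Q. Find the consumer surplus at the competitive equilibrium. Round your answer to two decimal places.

0.92

Set 50 - Q = 40.5 + 6Q, which gives 9.5 = 7Q, so Q* = 1.3571 and P* = 50 - (1.3571) = 48.6429.
Consumer surplus is the triangle under demand above P*: (1/2)(1.3571)(50 - 48.6429) = (1/2)(1.3571)(1.3571) = 0.9209.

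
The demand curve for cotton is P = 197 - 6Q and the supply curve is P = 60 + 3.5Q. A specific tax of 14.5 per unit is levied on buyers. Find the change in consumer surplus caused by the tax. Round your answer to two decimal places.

Without the tax, 197 - 6Q = 60 + 3.5Q so Q* = 14.4211 and P* = 110.4737.
A tax on buyers shifts demand down by 14.5: (197 - 14.5) - 6Q = 60 + 3.5Q, so Q_t = 12.8947. Buyers pay P_b = 119.6316; sellers receive P_s = P_b - 14.5 = 105.1316.
Consumers lose the trapezoid between P* and P_b out to Q_t plus the triangle from Q_t to Q*: change in CS = 498.8227 - 623.9003 = -125.0776.

-125.08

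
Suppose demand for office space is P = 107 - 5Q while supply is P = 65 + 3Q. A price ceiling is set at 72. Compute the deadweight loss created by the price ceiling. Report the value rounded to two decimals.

34.03

Free-market equilibrium: 107 - 5Q = 65 + 3Q gives Q* = 5.25, P* = 80.75.
At the ceiling price 72, quantity supplied is (72 - 65)/3 = 2.3333; supply is the short side, so Q = 2.3333 trades at P = 72.
The lost-trades triangle has base Q* - 2.3333 = 2.9167 and height equal to the gap between the curves at Q = 2.3333, which is 95.3333 - 72 = 23.3333. DWL = (1/2)(2.9167)(23.3333) = 34.0278.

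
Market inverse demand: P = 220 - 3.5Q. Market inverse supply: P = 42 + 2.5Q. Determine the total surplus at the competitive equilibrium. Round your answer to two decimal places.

Set 220 - 3.5Q = 42 + 2.5Q, which gives 178 = 6Q, so Q* = 29.6667 and P* = 220 - 3.5(29.6667) = 116.1667.
CS = (1/2)(29.6667)(103.8333) = 1540.1944 and PS = (1/2)(29.6667)(74.1667) = 1100.1389, so total surplus = 2640.3333.

2640.33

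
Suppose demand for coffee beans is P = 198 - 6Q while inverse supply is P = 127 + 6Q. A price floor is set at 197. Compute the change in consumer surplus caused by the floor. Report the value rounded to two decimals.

-104.94

Free-market equilibrium: 198 - 6Q = 127 + 6Q gives Q* = 5.9167, P* = 162.5.
At P = 197, buyers demand (198 - 197)/6 = 0.1667 while sellers would supply more, so the quantity traded is 0.1667 at price 197.
CS goes from (1/2)(5.9167)(35.5) = 105.0208 to 0.0833 (computed as (198 - 197)(0.1667) - (1/2)(6)(0.1667)^2), a change of -104.9375.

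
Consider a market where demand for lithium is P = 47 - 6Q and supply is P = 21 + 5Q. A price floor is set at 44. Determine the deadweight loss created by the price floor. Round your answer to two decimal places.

Without the control, 47 - 6Q = 21 + 5Q so Q* = 2.3636 and P* = 32.8182.
At P = 44, buyers demand (47 - 44)/6 = 0.5 while sellers would supply more, so the quantity traded is 0.5 at price 44.
At Q = 0.5 the demand price is 44 and the supply price is 23.5. Deadweight loss is the triangle between the curves from 0.5 to 2.3636: (1/2)(44 - 23.5)(2.3636 - 0.5) = 19.1023.

19.10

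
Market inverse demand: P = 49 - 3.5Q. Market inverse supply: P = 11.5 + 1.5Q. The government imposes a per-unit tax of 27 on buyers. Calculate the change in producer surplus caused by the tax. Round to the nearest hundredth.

Without the tax, 49 - 3.5Q = 11.5 + 1.5Q so Q* = 7.5 and P* = 22.75.
A tax on buyers shifts demand down by 27: (49 - 27) - 3.5Q = 11.5 + 1.5Q, so Q_t = 2.1. Buyers pay P_b = 41.65; sellers receive P_s = P_b - 27 = 14.65.
PS falls from (1/2)(7.5)(11.25) = 42.1875 to (1/2)(2.1)(3.15) = 3.3075, a change of -38.88.

-38.88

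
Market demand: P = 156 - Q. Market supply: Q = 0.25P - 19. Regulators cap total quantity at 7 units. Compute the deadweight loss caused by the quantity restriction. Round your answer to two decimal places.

Rewriting supply in inverse form: P = 76 + 4Q.
Without the quota, 156 - Q = 76 + 4Q gives Q* = 16.
At Q = 7 the demand price is 156 - (7) = 149 and the supply price is 76 + 4(7) = 104.
DWL = (1/2)(gap between curves at 7) x (Q* - 7) = (1/2)(45)(9) = 202.5.

202.50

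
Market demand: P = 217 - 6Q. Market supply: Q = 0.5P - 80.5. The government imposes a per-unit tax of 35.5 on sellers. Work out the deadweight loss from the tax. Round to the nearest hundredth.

Rewriting supply in inverse form: P = 161 + 2Q.
Without the tax, 217 - 6Q = 161 + 2Q so Q* = 7 and P* = 175.
A tax on sellers shifts supply up by 35.5: 217 - 6Q = 161 + 2Q + 35.5, so Q_t = 2.5625. Buyers pay P_b = 201.625; sellers receive P_s = P_b - 35.5 = 166.125.
The welfare triangle lost has base Q* - Q_t = 4.4375 and height t = 35.5, so DWL = (1/2)(4.4375)(35.5) = 78.7656.

78.77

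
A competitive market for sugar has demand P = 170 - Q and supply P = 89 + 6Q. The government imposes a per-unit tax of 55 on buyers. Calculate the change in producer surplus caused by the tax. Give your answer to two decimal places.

Without the tax, 170 - Q = 89 + 6Q so Q* = 11.5714 and P* = 158.4286.
With the tax, buyers' net willingness to pay falls by 55: (170 - 55) - Q = 89 + 6Q, so Q_t = 3.7143. Buyers pay P_b = 166.2857; sellers receive P_s = P_b - 55 = 111.2857.
PS falls from (1/2)(11.5714)(69.4286) = 401.6939 to (1/2)(3.7143)(22.2857) = 41.3878, a change of -360.3061.

-360.31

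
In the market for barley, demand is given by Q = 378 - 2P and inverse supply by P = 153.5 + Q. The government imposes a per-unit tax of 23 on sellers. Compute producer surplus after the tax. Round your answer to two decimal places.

Rewriting demand in inverse form: P = 189 - 0.5Q.
Pre-tax equilibrium: 189 - 0.5Q = 153.5 + Q gives Q* = 23.6667, P* = 177.1667.
With the tax, sellers need 23 more per unit: 189 - 0.5Q = 153.5 + Q + 23, so Q_t = 8.3333. Buyers pay P_b = 184.8333; sellers receive P_s = P_b - 23 = 161.8333.
Producer surplus is the triangle above supply below P_s: (1/2)(8.3333)(161.8333 - 153.5) = 34.7222.

34.72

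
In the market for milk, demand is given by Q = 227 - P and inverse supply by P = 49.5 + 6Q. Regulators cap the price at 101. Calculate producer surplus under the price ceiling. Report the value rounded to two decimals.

Rewriting demand in inverse form: P = 227 - Q.
Without the control, 227 - Q = 49.5 + 6Q so Q* = 25.3571 and P* = 201.6429.
At P = 101, sellers supply (101 - 49.5)/6 = 8.5833 while buyers want more, so the quantity traded is 8.5833 at price 101.
PS is the triangle above supply below 101: (1/2)(8.5833)(101 - 49.5) = 221.0208.

221.02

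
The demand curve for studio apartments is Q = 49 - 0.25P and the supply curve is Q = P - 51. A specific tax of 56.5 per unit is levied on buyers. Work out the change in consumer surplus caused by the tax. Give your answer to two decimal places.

Rewriting demand in inverse form: P = 196 - 4Q.
Rewriting supply in inverse form: P = 51 + Q.
Pre-tax equilibrium: 196 - 4Q = 51 + Q gives Q* = 29, P* = 80.
A tax on buyers shifts demand down by 56.5: (196 - 56.5) - 4Q = 51 + Q, so Q_t = 17.7. Buyers pay P_b = 125.2; sellers receive P_s = P_b - 56.5 = 68.7.
CS falls from (1/2)(29)(116) = 1682 to (1/2)(17.7)(70.8) = 626.58, a change of -1055.42.

-1055.42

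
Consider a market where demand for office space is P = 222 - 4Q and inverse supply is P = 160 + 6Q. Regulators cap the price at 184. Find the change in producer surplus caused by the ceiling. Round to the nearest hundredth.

Without the control, 222 - 4Q = 160 + 6Q so Q* = 6.2 and P* = 197.2.
At P = 184, sellers supply (184 - 160)/6 = 4 while buyers want more, so the quantity traded is 4 at price 184.
PS goes from (1/2)(6.2)(37.2) = 115.32 to 48 (computed as (184 - 160)(4) - (1/2)(6)(4)^2), a change of -67.32.

-67.32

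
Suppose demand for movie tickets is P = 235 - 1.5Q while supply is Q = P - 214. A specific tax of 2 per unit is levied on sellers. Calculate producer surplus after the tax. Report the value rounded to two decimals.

28.88

Rewriting supply in inverse form: P = 214 + Q.
Without the tax, 235 - 1.5Q = 214 + Q so Q* = 8.4 and P* = 222.4.
A tax on sellers shifts supply up by 2: 235 - 1.5Q = 214 + Q + 2, so Q_t = 7.6. Buyers pay P_b = 223.6; sellers receive P_s = P_b - 2 = 221.6.
Producer surplus is the triangle above supply below P_s: (1/2)(7.6)(221.6 - 214) = 28.88.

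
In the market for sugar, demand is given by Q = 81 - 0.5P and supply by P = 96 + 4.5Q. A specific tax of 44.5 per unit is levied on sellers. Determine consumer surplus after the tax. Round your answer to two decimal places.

Rewriting demand in inverse form: P = 162 - 2Q.
Without the tax, 162 - 2Q = 96 + 4.5Q so Q* = 10.1538 and P* = 141.6923.
A tax on sellers shifts supply up by 44.5: 162 - 2Q = 96 + 4.5Q + 44.5, so Q_t = 3.3077. Buyers pay P_b = 155.3846; sellers receive P_s = P_b - 44.5 = 110.8846.
CS = (1/2)(Q_t)(162 - P_b) = (1/2)(3.3077)(6.6154) = 10.9408.

10.94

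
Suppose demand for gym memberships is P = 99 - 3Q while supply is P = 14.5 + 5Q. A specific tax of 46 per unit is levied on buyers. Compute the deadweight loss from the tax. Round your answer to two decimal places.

Without the tax, 99 - 3Q = 14.5 + 5Q so Q* = 10.5625 and P* = 67.3125.
With the tax, buyers' net willingness to pay falls by 46: (99 - 46) - 3Q = 14.5 + 5Q, so Q_t = 4.8125. Buyers pay P_b = 84.5625; sellers receive P_s = P_b - 46 = 38.5625.
Deadweight loss is the triangle between the curves from Q_t to Q*: (1/2)(10.5625 - 4.8125)(46) = 132.25.

132.25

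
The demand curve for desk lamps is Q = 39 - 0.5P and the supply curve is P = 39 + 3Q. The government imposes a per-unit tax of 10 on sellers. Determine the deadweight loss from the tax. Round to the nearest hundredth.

10.00

Rewriting demand in inverse form: P = 78 - 2Q.
Without the tax, 78 - 2Q = 39 + 3Q so Q* = 7.8 and P* = 62.4.
With the tax, sellers need 10 more per unit: 78 - 2Q = 39 + 3Q + 10, so Q_t = 5.8. Buyers pay P_b = 66.4; sellers receive P_s = P_b - 10 = 56.4.
The welfare triangle lost has base Q* - Q_t = 2 and height t = 10, so DWL = (1/2)(2)(10) = 10.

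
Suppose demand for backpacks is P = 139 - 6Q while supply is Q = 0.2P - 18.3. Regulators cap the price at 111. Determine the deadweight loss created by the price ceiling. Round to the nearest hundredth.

Rewriting supply in inverse form: P = 91.5 + 5Q.
Free-market equilibrium: 139 - 6Q = 91.5 + 5Q gives Q* = 4.3182, P* = 113.0909.
At P = 111, sellers supply (111 - 91.5)/5 = 3.9 while buyers want more, so the quantity traded is 3.9 at price 111.
The lost-trades triangle has base Q* - 3.9 = 0.4182 and height equal to the gap between the curves at Q = 3.9, which is 115.6 - 111 = 4.6. DWL = (1/2)(0.4182)(4.6) = 0.9618.

0.96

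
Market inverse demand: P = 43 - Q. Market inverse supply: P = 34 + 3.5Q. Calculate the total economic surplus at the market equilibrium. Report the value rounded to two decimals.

9.00

Setting demand equal to supply, 9 = 4.5Q, so Q* = 2 and P* = 41.
Total surplus is the full triangle between the curves from 0 to Q*: (1/2)(2)(43 - 34) = 9.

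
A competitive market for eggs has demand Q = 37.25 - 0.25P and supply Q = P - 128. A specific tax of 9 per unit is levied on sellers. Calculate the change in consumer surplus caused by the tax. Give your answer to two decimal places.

Rewriting demand in inverse form: P = 149 - 4Q.
Rewriting supply in inverse form: P = 128 + Q.
Without the tax, 149 - 4Q = 128 + Q so Q* = 4.2 and P* = 132.2.
With the tax, sellers need 9 more per unit: 149 - 4Q = 128 + Q + 9, so Q_t = 2.4. Buyers pay P_b = 139.4; sellers receive P_s = P_b - 9 = 130.4.
CS falls from (1/2)(4.2)(16.8) = 35.28 to (1/2)(2.4)(9.6) = 11.52, a change of -23.76.

-23.76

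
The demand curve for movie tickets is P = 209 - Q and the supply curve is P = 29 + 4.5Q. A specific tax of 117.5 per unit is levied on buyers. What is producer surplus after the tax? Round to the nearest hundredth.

290.55

Pre-tax equilibrium: 209 - Q = 29 + 4.5Q gives Q* = 32.7273, P* = 176.2727.
With the tax, buyers' net willingness to pay falls by 117.5: (209 - 117.5) - Q = 29 + 4.5Q, so Q_t = 11.3636. Buyers pay P_b = 197.6364; sellers receive P_s = P_b - 117.5 = 80.1364.
PS = (1/2)(Q_t)(P_s - 29) = (1/2)(11.3636)(51.1364) = 290.5475.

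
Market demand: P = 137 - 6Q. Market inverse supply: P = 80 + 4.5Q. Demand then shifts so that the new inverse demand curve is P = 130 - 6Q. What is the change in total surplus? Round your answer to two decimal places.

Initial equilibrium: Q_0 = 5.4286, P_0 = 104.4286; CS_0 = (1/2)(5.4286)(32.5714) = 88.4082, PS_0 = (1/2)(5.4286)(24.4286) = 66.3061.
New equilibrium: 130 - 6Q = 80 + 4.5Q gives Q_1 = 4.7619, P_1 = 101.4286; CS_1 = 68.0272, PS_1 = 51.0204.
Change in total surplus = (68.0272 + 51.0204) - (88.4082 + 66.3061) = -35.6667.

-35.67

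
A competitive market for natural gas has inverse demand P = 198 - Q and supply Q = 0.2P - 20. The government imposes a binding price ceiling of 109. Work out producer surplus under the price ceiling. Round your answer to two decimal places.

Rewriting supply in inverse form: P = 100 + 5Q.
Free-market equilibrium: 198 - Q = 100 + 5Q gives Q* = 16.3333, P* = 181.6667.
At the ceiling price 109, quantity supplied is (109 - 100)/5 = 1.8; supply is the short side, so Q = 1.8 trades at P = 109.
PS is the triangle above supply below 109: (1/2)(1.8)(109 - 100) = 8.1.

8.10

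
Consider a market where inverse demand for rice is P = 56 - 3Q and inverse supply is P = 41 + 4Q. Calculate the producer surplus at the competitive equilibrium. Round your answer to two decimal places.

9.18

Equilibrium: 56 - 3Q = 41 + 4Q, so Q* = 2.1429 and P* = 49.5714.
The supply curve's price intercept is 41, so PS = (1/2)(Q*)(P* - 41) = (1/2)(2.1429)(8.5714) = 9.1837.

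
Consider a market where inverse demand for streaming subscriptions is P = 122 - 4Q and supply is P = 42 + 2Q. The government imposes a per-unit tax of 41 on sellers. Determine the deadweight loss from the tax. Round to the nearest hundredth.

Pre-tax equilibrium: 122 - 4Q = 42 + 2Q gives Q* = 13.3333, P* = 68.6667.
With the tax, sellers need 41 more per unit: 122 - 4Q = 42 + 2Q + 41, so Q_t = 6.5. Buyers pay P_b = 96; sellers receive P_s = P_b - 41 = 55.
Deadweight loss is the triangle between the curves from Q_t to Q*: (1/2)(13.3333 - 6.5)(41) = 140.0833.

140.08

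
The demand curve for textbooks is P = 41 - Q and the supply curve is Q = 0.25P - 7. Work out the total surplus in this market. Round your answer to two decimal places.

Rewriting supply in inverse form: P = 28 + 4Q.
Equilibrium: 41 - Q = 28 + 4Q, so Q* = 2.6 and P* = 38.4.
CS = (1/2)(2.6)(2.6) = 3.38 and PS = (1/2)(2.6)(10.4) = 13.52, so total surplus = 16.9.

16.90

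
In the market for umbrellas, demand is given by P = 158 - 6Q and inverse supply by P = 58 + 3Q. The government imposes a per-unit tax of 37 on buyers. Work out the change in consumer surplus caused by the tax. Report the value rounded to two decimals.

-223.37

Without the tax, 158 - 6Q = 58 + 3Q so Q* = 11.1111 and P* = 91.3333.
With the tax, buyers' net willingness to pay falls by 37: (158 - 37) - 6Q = 58 + 3Q, so Q_t = 7. Buyers pay P_b = 116; sellers receive P_s = P_b - 37 = 79.
CS falls from (1/2)(11.1111)(66.6667) = 370.3704 to (1/2)(7)(42) = 147, a change of -223.3704.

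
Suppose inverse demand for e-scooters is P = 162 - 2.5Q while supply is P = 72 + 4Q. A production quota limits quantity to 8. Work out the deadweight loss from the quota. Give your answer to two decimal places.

111.08

Without the quota, 162 - 2.5Q = 72 + 4Q gives Q* = 13.8462.
At Q = 8 the demand price is 162 - 2.5(8) = 142 and the supply price is 72 + 4(8) = 104.
DWL = (1/2)(gap between curves at 8) x (Q* - 8) = (1/2)(38)(5.8462) = 111.0769.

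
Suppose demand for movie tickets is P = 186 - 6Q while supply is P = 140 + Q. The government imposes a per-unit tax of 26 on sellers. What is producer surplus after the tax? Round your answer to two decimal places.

4.08

Pre-tax equilibrium: 186 - 6Q = 140 + Q gives Q* = 6.5714, P* = 146.5714.
A tax on sellers shifts supply up by 26: 186 - 6Q = 140 + Q + 26, so Q_t = 2.8571. Buyers pay P_b = 168.8571; sellers receive P_s = P_b - 26 = 142.8571.
Producer surplus is the triangle above supply below P_s: (1/2)(2.8571)(142.8571 - 140) = 4.0816.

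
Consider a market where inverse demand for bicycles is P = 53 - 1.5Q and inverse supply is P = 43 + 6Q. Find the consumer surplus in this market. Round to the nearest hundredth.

Set 53 - 1.5Q = 43 + 6Q, which gives 10 = 7.5Q, so Q* = 1.3333 and P* = 53 - 1.5(1.3333) = 51.
Consumer surplus is the triangle under demand above P*: (1/2)(1.3333)(53 - 51) = (1/2)(1.3333)(2) = 1.3333.

1.33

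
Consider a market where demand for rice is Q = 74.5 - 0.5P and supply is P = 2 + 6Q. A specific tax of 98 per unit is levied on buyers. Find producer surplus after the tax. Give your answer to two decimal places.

Rewriting demand in inverse form: P = 149 - 2Q.
Without the tax, 149 - 2Q = 2 + 6Q so Q* = 18.375 and P* = 112.25.
With the tax, buyers' net willingness to pay falls by 98: (149 - 98) - 2Q = 2 + 6Q, so Q_t = 6.125. Buyers pay P_b = 136.75; sellers receive P_s = P_b - 98 = 38.75.
Producer surplus is the triangle above supply below P_s: (1/2)(6.125)(38.75 - 2) = 112.5469.

112.55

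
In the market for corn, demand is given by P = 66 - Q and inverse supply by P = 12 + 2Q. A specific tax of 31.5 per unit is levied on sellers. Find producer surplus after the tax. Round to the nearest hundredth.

56.25

Without the tax, 66 - Q = 12 + 2Q so Q* = 18 and P* = 48.
A tax on sellers shifts supply up by 31.5: 66 - Q = 12 + 2Q + 31.5, so Q_t = 7.5. Buyers pay P_b = 58.5; sellers receive P_s = P_b - 31.5 = 27.
PS = (1/2)(Q_t)(P_s - 12) = (1/2)(7.5)(15) = 56.25.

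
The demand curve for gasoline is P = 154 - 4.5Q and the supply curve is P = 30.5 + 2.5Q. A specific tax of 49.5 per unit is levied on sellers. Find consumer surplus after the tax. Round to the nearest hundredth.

251.45

Pre-tax equilibrium: 154 - 4.5Q = 30.5 + 2.5Q gives Q* = 17.6429, P* = 74.6071.
A tax on sellers shifts supply up by 49.5: 154 - 4.5Q = 30.5 + 2.5Q + 49.5, so Q_t = 10.5714. Buyers pay P_b = 106.4286; sellers receive P_s = P_b - 49.5 = 56.9286.
Consumer surplus is the triangle under demand above P_b: (1/2)(10.5714)(154 - 106.4286) = 251.449.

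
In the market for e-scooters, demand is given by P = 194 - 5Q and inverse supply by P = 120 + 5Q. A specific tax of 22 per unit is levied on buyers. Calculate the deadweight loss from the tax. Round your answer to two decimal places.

24.20

Pre-tax equilibrium: 194 - 5Q = 120 + 5Q gives Q* = 7.4, P* = 157.
A tax on buyers shifts demand down by 22: (194 - 22) - 5Q = 120 + 5Q, so Q_t = 5.2. Buyers pay P_b = 168; sellers receive P_s = P_b - 22 = 146.
The welfare triangle lost has base Q* - Q_t = 2.2 and height t = 22, so DWL = (1/2)(2.2)(22) = 24.2.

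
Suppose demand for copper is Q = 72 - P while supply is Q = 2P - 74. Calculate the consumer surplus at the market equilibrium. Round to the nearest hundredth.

272.22

Rewriting demand in inverse form: P = 72 - Q.
Rewriting supply in inverse form: P = 37 + 0.5Q.
Setting demand equal to supply, 35 = 1.5Q, so Q* = 23.3333 and P* = 48.6667.
CS is the area between the demand curve and P* from 0 to Q*: (1/2)(23.3333)(23.3333) = 272.2222.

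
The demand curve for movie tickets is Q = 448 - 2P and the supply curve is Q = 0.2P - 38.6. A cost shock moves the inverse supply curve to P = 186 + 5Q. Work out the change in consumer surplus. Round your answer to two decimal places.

3.99

Rewriting demand in inverse form: P = 224 - 0.5Q.
Rewriting supply in inverse form: P = 193 + 5Q.
Initial equilibrium: Q_0 = 5.6364, P_0 = 221.1818; CS_0 = (1/2)(5.6364)(2.8182) = 7.9421, PS_0 = (1/2)(5.6364)(28.1818) = 79.4215.
New equilibrium: 224 - 0.5Q = 186 + 5Q gives Q_1 = 6.9091, P_1 = 220.5455; CS_1 = 11.9339, PS_1 = 119.3388.
Change in consumer surplus = 11.9339 - 7.9421 = 3.9917.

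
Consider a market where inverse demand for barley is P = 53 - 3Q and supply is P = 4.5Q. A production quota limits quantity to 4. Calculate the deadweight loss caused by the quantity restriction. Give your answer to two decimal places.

35.27

Without the quota, 53 - 3Q = 4.5Q gives Q* = 7.0667.
At Q = 4 the demand price is 53 - 3(4) = 41 and the supply price is 0 + 4.5(4) = 18.
Deadweight loss is the triangle between the curves from 4 to 7.0667: (1/2)(41 - 18)(7.0667 - 4) = 35.2667.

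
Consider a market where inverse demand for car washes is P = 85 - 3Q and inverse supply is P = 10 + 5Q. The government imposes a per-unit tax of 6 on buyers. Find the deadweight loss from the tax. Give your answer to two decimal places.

2.25

Pre-tax equilibrium: 85 - 3Q = 10 + 5Q gives Q* = 9.375, P* = 56.875.
With the tax, buyers' net willingness to pay falls by 6: (85 - 6) - 3Q = 10 + 5Q, so Q_t = 8.625. Buyers pay P_b = 59.125; sellers receive P_s = P_b - 6 = 53.125.
Deadweight loss is the triangle between the curves from Q_t to Q*: (1/2)(9.375 - 8.625)(6) = 2.25.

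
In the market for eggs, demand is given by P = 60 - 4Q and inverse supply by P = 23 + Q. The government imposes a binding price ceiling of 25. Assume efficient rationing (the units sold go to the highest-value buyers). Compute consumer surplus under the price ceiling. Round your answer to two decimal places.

62.00

Without the control, 60 - 4Q = 23 + Q so Q* = 7.4 and P* = 30.4.
At the ceiling price 25, quantity supplied is (25 - 23)/1 = 2; supply is the short side, so Q = 2 trades at P = 25.
The demand price at Q = 2 is 52. CS is the trapezoid between demand and 25 over [0, 2]: (1/2)[(60 - 25) + (52 - 25)](2) = 62.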